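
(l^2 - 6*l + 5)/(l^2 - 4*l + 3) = (l - 5)/(l - 3)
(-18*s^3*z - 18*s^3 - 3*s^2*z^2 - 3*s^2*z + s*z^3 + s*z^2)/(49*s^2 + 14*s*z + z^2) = s*(-18*s^2*z - 18*s^2 - 3*s*z^2 - 3*s*z + z^3 + z^2)/(49*s^2 + 14*s*z + z^2)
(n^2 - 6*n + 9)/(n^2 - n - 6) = (n - 3)/(n + 2)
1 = 1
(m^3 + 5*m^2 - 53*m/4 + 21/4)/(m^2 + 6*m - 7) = (m^2 - 2*m + 3/4)/(m - 1)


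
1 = 1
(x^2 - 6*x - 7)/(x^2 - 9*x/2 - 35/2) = 2*(x + 1)/(2*x + 5)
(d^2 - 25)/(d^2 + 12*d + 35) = (d - 5)/(d + 7)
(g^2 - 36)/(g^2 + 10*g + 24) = (g - 6)/(g + 4)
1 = 1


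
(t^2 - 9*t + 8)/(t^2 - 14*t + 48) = (t - 1)/(t - 6)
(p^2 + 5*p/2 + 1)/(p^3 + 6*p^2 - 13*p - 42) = (p + 1/2)/(p^2 + 4*p - 21)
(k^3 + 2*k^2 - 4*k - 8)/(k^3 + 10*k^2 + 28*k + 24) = (k - 2)/(k + 6)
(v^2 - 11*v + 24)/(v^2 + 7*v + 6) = (v^2 - 11*v + 24)/(v^2 + 7*v + 6)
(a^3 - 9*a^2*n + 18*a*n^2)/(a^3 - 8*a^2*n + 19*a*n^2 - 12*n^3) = a*(a - 6*n)/(a^2 - 5*a*n + 4*n^2)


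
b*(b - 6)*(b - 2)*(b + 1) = b^4 - 7*b^3 + 4*b^2 + 12*b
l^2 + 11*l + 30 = (l + 5)*(l + 6)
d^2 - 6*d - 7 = (d - 7)*(d + 1)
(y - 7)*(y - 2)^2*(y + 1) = y^4 - 10*y^3 + 21*y^2 + 4*y - 28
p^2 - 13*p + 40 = (p - 8)*(p - 5)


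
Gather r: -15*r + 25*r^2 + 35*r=25*r^2 + 20*r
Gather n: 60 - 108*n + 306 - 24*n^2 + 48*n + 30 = -24*n^2 - 60*n + 396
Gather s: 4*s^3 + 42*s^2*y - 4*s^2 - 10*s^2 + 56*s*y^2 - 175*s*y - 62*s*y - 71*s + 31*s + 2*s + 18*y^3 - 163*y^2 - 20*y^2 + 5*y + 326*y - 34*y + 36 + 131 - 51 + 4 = 4*s^3 + s^2*(42*y - 14) + s*(56*y^2 - 237*y - 38) + 18*y^3 - 183*y^2 + 297*y + 120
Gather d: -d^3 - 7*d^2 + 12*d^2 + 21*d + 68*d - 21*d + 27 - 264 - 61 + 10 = -d^3 + 5*d^2 + 68*d - 288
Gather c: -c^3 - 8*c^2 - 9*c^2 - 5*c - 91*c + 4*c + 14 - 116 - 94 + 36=-c^3 - 17*c^2 - 92*c - 160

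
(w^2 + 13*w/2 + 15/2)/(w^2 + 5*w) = (w + 3/2)/w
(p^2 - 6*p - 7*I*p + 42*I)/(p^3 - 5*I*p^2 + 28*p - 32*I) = (p^2 - 6*p - 7*I*p + 42*I)/(p^3 - 5*I*p^2 + 28*p - 32*I)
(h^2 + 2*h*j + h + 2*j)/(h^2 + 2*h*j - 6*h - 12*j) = (h + 1)/(h - 6)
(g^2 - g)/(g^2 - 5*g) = (g - 1)/(g - 5)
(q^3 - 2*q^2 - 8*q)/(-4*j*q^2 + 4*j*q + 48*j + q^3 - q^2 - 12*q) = q*(q + 2)/(-4*j*q - 12*j + q^2 + 3*q)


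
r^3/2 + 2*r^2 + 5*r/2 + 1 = (r/2 + 1)*(r + 1)^2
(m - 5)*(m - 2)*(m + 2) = m^3 - 5*m^2 - 4*m + 20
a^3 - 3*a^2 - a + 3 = (a - 3)*(a - 1)*(a + 1)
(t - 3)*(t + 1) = t^2 - 2*t - 3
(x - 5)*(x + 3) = x^2 - 2*x - 15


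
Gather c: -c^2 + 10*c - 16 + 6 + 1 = -c^2 + 10*c - 9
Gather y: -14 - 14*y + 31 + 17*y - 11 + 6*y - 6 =9*y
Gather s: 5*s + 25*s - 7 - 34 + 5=30*s - 36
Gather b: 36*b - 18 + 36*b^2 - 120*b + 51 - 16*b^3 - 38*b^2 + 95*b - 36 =-16*b^3 - 2*b^2 + 11*b - 3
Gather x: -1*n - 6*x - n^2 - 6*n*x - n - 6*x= -n^2 - 2*n + x*(-6*n - 12)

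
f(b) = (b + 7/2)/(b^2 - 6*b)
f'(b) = (6 - 2*b)*(b + 7/2)/(b^2 - 6*b)^2 + 1/(b^2 - 6*b) = (-b^2 - 7*b + 21)/(b^2*(b^2 - 12*b + 36))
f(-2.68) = 0.04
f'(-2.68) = 0.06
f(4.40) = -1.12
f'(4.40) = -0.59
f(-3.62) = -0.00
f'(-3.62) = 0.03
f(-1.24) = 0.25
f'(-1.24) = 0.35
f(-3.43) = 0.00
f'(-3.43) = 0.03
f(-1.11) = 0.30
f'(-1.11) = 0.44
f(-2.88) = 0.02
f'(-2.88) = 0.05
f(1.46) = -0.75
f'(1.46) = 0.20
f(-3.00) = 0.02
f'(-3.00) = 0.05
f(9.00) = 0.46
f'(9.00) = -0.17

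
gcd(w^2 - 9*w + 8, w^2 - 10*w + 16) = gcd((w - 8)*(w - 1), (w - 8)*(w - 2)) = w - 8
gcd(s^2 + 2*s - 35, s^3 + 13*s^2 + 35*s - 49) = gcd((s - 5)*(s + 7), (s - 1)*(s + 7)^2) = s + 7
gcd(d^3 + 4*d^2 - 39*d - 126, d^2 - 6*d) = d - 6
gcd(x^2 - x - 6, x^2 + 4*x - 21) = x - 3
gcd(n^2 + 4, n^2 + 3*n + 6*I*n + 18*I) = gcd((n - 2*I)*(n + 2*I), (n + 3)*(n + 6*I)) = 1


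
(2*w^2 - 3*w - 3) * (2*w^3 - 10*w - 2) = 4*w^5 - 6*w^4 - 26*w^3 + 26*w^2 + 36*w + 6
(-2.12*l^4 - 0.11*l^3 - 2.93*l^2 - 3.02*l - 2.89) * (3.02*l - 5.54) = -6.4024*l^5 + 11.4126*l^4 - 8.2392*l^3 + 7.1118*l^2 + 8.003*l + 16.0106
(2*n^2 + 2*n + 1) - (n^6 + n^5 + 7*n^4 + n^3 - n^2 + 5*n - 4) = -n^6 - n^5 - 7*n^4 - n^3 + 3*n^2 - 3*n + 5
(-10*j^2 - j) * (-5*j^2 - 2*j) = 50*j^4 + 25*j^3 + 2*j^2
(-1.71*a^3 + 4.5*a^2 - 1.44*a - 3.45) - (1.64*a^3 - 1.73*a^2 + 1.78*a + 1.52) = -3.35*a^3 + 6.23*a^2 - 3.22*a - 4.97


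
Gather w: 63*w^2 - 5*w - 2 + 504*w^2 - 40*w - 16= 567*w^2 - 45*w - 18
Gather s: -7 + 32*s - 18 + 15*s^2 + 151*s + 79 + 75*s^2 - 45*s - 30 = 90*s^2 + 138*s + 24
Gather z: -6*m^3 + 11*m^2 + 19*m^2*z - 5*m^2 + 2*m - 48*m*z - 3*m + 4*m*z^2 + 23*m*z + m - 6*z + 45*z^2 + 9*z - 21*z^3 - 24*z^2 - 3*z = -6*m^3 + 6*m^2 - 21*z^3 + z^2*(4*m + 21) + z*(19*m^2 - 25*m)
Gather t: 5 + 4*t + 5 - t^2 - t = -t^2 + 3*t + 10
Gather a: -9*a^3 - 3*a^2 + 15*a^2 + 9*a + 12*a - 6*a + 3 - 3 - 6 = -9*a^3 + 12*a^2 + 15*a - 6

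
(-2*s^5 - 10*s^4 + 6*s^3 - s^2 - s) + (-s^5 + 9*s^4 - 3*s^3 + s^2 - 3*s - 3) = -3*s^5 - s^4 + 3*s^3 - 4*s - 3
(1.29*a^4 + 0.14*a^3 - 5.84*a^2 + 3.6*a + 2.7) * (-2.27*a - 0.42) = -2.9283*a^5 - 0.8596*a^4 + 13.198*a^3 - 5.7192*a^2 - 7.641*a - 1.134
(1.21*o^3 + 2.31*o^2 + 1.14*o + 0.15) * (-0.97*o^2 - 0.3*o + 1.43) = -1.1737*o^5 - 2.6037*o^4 - 0.0684999999999999*o^3 + 2.8158*o^2 + 1.5852*o + 0.2145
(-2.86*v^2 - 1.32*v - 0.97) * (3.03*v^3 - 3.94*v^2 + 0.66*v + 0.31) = -8.6658*v^5 + 7.2688*v^4 + 0.3741*v^3 + 2.064*v^2 - 1.0494*v - 0.3007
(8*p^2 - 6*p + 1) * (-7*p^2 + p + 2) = -56*p^4 + 50*p^3 + 3*p^2 - 11*p + 2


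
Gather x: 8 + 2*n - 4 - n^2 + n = -n^2 + 3*n + 4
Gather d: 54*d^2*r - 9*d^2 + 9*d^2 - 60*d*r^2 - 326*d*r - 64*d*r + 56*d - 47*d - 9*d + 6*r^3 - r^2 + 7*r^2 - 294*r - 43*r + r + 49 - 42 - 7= 54*d^2*r + d*(-60*r^2 - 390*r) + 6*r^3 + 6*r^2 - 336*r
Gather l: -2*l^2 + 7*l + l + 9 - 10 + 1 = -2*l^2 + 8*l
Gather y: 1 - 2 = -1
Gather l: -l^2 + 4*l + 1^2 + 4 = -l^2 + 4*l + 5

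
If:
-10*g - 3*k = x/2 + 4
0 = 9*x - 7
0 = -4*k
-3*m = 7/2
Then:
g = -79/180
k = 0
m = -7/6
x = 7/9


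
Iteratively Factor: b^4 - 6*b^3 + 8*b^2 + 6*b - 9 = (b - 1)*(b^3 - 5*b^2 + 3*b + 9) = (b - 1)*(b + 1)*(b^2 - 6*b + 9) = (b - 3)*(b - 1)*(b + 1)*(b - 3)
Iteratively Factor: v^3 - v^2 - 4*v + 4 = (v - 2)*(v^2 + v - 2) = (v - 2)*(v + 2)*(v - 1)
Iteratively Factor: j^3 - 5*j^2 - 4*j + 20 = (j + 2)*(j^2 - 7*j + 10) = (j - 5)*(j + 2)*(j - 2)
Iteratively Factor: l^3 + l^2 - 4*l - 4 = (l + 1)*(l^2 - 4) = (l - 2)*(l + 1)*(l + 2)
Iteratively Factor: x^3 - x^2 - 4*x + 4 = (x - 2)*(x^2 + x - 2) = (x - 2)*(x - 1)*(x + 2)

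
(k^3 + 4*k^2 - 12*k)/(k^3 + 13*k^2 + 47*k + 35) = k*(k^2 + 4*k - 12)/(k^3 + 13*k^2 + 47*k + 35)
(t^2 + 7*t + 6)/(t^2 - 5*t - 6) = (t + 6)/(t - 6)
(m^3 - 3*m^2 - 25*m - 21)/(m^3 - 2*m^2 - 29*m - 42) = (m + 1)/(m + 2)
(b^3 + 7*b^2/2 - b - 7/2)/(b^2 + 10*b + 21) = (b^3 + 7*b^2/2 - b - 7/2)/(b^2 + 10*b + 21)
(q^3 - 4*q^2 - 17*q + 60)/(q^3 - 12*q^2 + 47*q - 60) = (q + 4)/(q - 4)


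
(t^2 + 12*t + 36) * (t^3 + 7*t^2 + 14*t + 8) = t^5 + 19*t^4 + 134*t^3 + 428*t^2 + 600*t + 288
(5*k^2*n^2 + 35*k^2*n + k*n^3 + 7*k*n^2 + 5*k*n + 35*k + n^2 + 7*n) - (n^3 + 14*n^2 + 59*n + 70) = 5*k^2*n^2 + 35*k^2*n + k*n^3 + 7*k*n^2 + 5*k*n + 35*k - n^3 - 13*n^2 - 52*n - 70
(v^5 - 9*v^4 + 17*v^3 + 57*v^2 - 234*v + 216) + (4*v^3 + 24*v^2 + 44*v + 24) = v^5 - 9*v^4 + 21*v^3 + 81*v^2 - 190*v + 240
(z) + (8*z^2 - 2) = 8*z^2 + z - 2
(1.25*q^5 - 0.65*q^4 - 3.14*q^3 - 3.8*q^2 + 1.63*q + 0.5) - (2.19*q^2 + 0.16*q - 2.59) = 1.25*q^5 - 0.65*q^4 - 3.14*q^3 - 5.99*q^2 + 1.47*q + 3.09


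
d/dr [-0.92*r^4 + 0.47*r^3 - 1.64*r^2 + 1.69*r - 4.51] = -3.68*r^3 + 1.41*r^2 - 3.28*r + 1.69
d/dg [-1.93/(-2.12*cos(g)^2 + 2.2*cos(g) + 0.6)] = (8.1832*cos(g) - 4.246)*sin(g)/(-2.12*cos(g)^2 + 2.2*cos(g) + 0.6)^2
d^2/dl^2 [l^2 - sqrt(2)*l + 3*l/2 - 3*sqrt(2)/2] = 2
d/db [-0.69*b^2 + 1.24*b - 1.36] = 1.24 - 1.38*b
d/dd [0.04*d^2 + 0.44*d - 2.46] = 0.08*d + 0.44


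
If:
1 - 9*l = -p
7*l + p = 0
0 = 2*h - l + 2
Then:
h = -31/32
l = 1/16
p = -7/16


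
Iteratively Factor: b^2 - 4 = (b - 2)*(b + 2)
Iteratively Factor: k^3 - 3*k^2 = (k)*(k^2 - 3*k) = k^2*(k - 3)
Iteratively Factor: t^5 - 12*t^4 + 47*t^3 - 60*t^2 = (t - 5)*(t^4 - 7*t^3 + 12*t^2) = (t - 5)*(t - 4)*(t^3 - 3*t^2) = t*(t - 5)*(t - 4)*(t^2 - 3*t) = t*(t - 5)*(t - 4)*(t - 3)*(t)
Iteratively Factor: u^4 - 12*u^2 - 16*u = (u)*(u^3 - 12*u - 16) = u*(u - 4)*(u^2 + 4*u + 4) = u*(u - 4)*(u + 2)*(u + 2)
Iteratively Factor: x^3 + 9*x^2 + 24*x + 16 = (x + 1)*(x^2 + 8*x + 16) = (x + 1)*(x + 4)*(x + 4)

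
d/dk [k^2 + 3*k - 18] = 2*k + 3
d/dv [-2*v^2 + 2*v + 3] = 2 - 4*v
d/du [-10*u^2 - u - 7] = -20*u - 1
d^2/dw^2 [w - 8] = 0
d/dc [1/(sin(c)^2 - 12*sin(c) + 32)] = 2*(6 - sin(c))*cos(c)/(sin(c)^2 - 12*sin(c) + 32)^2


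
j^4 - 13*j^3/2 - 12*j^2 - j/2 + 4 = (j - 8)*(j - 1/2)*(j + 1)^2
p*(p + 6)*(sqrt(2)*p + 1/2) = sqrt(2)*p^3 + p^2/2 + 6*sqrt(2)*p^2 + 3*p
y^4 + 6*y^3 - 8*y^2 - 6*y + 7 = (y - 1)^2*(y + 1)*(y + 7)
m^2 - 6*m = m*(m - 6)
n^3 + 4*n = n*(n - 2*I)*(n + 2*I)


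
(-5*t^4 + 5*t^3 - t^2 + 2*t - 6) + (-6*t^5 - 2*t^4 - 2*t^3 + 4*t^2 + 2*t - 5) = -6*t^5 - 7*t^4 + 3*t^3 + 3*t^2 + 4*t - 11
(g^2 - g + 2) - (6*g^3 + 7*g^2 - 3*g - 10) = -6*g^3 - 6*g^2 + 2*g + 12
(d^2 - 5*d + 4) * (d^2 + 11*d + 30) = d^4 + 6*d^3 - 21*d^2 - 106*d + 120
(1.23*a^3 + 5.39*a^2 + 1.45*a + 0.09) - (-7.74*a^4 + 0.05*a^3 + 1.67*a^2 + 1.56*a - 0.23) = 7.74*a^4 + 1.18*a^3 + 3.72*a^2 - 0.11*a + 0.32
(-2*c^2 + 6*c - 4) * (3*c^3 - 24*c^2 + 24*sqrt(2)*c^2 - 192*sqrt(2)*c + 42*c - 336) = -6*c^5 - 48*sqrt(2)*c^4 + 66*c^4 - 240*c^3 + 528*sqrt(2)*c^3 - 1248*sqrt(2)*c^2 + 1020*c^2 - 2184*c + 768*sqrt(2)*c + 1344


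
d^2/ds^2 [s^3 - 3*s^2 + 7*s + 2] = 6*s - 6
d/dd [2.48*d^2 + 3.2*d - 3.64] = 4.96*d + 3.2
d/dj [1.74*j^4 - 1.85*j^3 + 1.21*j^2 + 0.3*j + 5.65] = 6.96*j^3 - 5.55*j^2 + 2.42*j + 0.3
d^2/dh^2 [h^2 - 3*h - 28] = 2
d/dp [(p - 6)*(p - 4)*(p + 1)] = 3*p^2 - 18*p + 14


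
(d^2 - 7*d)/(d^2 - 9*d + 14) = d/(d - 2)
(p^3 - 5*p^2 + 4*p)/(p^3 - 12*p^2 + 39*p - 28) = p/(p - 7)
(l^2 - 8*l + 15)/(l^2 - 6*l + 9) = (l - 5)/(l - 3)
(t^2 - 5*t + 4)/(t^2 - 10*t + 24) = (t - 1)/(t - 6)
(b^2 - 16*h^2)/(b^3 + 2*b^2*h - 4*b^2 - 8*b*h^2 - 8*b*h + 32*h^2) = (b - 4*h)/(b^2 - 2*b*h - 4*b + 8*h)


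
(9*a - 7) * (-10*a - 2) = -90*a^2 + 52*a + 14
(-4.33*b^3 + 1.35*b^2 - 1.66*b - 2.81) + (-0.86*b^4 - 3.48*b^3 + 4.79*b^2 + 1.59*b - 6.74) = -0.86*b^4 - 7.81*b^3 + 6.14*b^2 - 0.0699999999999998*b - 9.55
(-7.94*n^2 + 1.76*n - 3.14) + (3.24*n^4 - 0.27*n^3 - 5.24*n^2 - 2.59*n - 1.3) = 3.24*n^4 - 0.27*n^3 - 13.18*n^2 - 0.83*n - 4.44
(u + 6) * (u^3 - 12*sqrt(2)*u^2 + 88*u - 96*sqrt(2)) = u^4 - 12*sqrt(2)*u^3 + 6*u^3 - 72*sqrt(2)*u^2 + 88*u^2 - 96*sqrt(2)*u + 528*u - 576*sqrt(2)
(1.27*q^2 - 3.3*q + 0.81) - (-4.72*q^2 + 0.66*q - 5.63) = 5.99*q^2 - 3.96*q + 6.44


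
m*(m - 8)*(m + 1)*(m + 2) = m^4 - 5*m^3 - 22*m^2 - 16*m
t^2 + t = t*(t + 1)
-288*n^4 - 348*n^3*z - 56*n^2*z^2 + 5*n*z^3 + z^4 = (-8*n + z)*(n + z)*(6*n + z)^2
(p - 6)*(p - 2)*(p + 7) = p^3 - p^2 - 44*p + 84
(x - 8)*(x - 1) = x^2 - 9*x + 8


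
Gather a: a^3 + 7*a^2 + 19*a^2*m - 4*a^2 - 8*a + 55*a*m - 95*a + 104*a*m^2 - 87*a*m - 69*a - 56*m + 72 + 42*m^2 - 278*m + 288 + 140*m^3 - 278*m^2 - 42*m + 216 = a^3 + a^2*(19*m + 3) + a*(104*m^2 - 32*m - 172) + 140*m^3 - 236*m^2 - 376*m + 576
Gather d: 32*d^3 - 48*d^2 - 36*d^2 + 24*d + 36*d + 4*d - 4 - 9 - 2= 32*d^3 - 84*d^2 + 64*d - 15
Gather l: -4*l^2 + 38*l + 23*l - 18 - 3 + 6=-4*l^2 + 61*l - 15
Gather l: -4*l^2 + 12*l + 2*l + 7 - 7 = -4*l^2 + 14*l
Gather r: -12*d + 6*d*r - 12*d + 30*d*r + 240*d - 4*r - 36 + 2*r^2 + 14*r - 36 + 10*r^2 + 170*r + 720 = 216*d + 12*r^2 + r*(36*d + 180) + 648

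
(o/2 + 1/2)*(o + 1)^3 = o^4/2 + 2*o^3 + 3*o^2 + 2*o + 1/2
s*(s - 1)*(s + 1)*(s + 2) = s^4 + 2*s^3 - s^2 - 2*s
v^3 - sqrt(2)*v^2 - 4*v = v*(v - 2*sqrt(2))*(v + sqrt(2))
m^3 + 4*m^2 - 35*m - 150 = (m - 6)*(m + 5)^2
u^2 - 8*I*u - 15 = (u - 5*I)*(u - 3*I)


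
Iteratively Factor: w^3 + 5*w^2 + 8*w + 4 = (w + 2)*(w^2 + 3*w + 2) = (w + 1)*(w + 2)*(w + 2)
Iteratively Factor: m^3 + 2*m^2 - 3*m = (m - 1)*(m^2 + 3*m) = m*(m - 1)*(m + 3)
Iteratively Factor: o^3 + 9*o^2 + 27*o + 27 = (o + 3)*(o^2 + 6*o + 9) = (o + 3)^2*(o + 3)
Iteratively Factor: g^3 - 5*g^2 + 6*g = (g)*(g^2 - 5*g + 6) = g*(g - 3)*(g - 2)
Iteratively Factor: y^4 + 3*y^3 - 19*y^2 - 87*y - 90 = (y + 3)*(y^3 - 19*y - 30) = (y - 5)*(y + 3)*(y^2 + 5*y + 6) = (y - 5)*(y + 3)^2*(y + 2)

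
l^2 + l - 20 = (l - 4)*(l + 5)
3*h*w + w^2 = w*(3*h + w)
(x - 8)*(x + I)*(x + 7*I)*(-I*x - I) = -I*x^4 + 8*x^3 + 7*I*x^3 - 56*x^2 + 15*I*x^2 - 64*x - 49*I*x - 56*I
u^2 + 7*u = u*(u + 7)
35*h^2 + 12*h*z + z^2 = (5*h + z)*(7*h + z)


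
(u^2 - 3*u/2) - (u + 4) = u^2 - 5*u/2 - 4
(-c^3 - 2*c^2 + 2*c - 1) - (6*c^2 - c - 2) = -c^3 - 8*c^2 + 3*c + 1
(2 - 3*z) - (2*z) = 2 - 5*z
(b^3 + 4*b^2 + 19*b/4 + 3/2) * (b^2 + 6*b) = b^5 + 10*b^4 + 115*b^3/4 + 30*b^2 + 9*b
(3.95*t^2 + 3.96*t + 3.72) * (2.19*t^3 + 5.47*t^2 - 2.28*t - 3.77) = 8.6505*t^5 + 30.2789*t^4 + 20.802*t^3 - 3.5719*t^2 - 23.4108*t - 14.0244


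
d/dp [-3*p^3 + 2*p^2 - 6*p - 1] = -9*p^2 + 4*p - 6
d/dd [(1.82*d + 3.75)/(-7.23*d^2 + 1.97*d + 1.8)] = (13.1586*d^2 + 54.225*d - 4.1115)/(52.2729*d^4 - 28.4862*d^3 - 22.1471*d^2 + 7.092*d + 3.24)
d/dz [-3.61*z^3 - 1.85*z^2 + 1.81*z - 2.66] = -10.83*z^2 - 3.7*z + 1.81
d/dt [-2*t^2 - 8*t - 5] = -4*t - 8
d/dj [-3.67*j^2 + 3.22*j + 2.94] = 3.22 - 7.34*j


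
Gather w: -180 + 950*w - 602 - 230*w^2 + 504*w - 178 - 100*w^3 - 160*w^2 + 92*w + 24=-100*w^3 - 390*w^2 + 1546*w - 936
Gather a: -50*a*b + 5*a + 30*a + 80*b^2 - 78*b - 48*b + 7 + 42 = a*(35 - 50*b) + 80*b^2 - 126*b + 49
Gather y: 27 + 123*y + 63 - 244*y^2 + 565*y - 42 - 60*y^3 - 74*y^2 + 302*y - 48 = -60*y^3 - 318*y^2 + 990*y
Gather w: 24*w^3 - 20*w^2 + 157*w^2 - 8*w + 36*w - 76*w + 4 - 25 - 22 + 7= 24*w^3 + 137*w^2 - 48*w - 36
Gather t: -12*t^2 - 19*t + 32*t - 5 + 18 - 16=-12*t^2 + 13*t - 3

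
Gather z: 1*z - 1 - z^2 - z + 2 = 1 - z^2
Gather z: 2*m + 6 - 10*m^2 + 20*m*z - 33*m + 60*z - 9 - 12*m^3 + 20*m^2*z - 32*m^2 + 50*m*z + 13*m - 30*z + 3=-12*m^3 - 42*m^2 - 18*m + z*(20*m^2 + 70*m + 30)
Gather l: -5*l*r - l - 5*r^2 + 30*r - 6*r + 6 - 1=l*(-5*r - 1) - 5*r^2 + 24*r + 5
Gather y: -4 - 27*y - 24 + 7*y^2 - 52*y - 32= 7*y^2 - 79*y - 60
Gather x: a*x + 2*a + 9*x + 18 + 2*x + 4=2*a + x*(a + 11) + 22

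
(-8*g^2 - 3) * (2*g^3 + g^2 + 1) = -16*g^5 - 8*g^4 - 6*g^3 - 11*g^2 - 3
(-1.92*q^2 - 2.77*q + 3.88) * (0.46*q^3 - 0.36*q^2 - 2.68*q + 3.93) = -0.8832*q^5 - 0.583*q^4 + 7.9276*q^3 - 1.5188*q^2 - 21.2845*q + 15.2484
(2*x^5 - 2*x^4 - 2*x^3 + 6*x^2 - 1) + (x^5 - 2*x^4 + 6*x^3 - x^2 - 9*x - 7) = 3*x^5 - 4*x^4 + 4*x^3 + 5*x^2 - 9*x - 8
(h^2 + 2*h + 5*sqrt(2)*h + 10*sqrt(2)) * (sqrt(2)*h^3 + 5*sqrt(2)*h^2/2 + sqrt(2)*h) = sqrt(2)*h^5 + 9*sqrt(2)*h^4/2 + 10*h^4 + 6*sqrt(2)*h^3 + 45*h^3 + 2*sqrt(2)*h^2 + 60*h^2 + 20*h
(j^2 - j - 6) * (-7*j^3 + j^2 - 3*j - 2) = -7*j^5 + 8*j^4 + 38*j^3 - 5*j^2 + 20*j + 12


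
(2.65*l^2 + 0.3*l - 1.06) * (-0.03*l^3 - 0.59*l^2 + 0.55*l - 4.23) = -0.0795*l^5 - 1.5725*l^4 + 1.3123*l^3 - 10.4191*l^2 - 1.852*l + 4.4838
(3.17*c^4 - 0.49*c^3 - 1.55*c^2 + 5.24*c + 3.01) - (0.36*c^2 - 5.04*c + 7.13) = 3.17*c^4 - 0.49*c^3 - 1.91*c^2 + 10.28*c - 4.12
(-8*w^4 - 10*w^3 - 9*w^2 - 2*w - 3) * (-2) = 16*w^4 + 20*w^3 + 18*w^2 + 4*w + 6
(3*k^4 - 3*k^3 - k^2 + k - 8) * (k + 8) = 3*k^5 + 21*k^4 - 25*k^3 - 7*k^2 - 64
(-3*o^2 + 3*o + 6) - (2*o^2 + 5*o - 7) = -5*o^2 - 2*o + 13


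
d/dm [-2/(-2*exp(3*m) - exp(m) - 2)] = (-12*exp(2*m) - 2)*exp(m)/(2*exp(3*m) + exp(m) + 2)^2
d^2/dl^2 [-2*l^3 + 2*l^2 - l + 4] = 4 - 12*l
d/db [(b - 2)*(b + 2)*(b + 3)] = 3*b^2 + 6*b - 4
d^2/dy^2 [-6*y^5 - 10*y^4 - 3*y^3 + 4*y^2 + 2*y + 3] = -120*y^3 - 120*y^2 - 18*y + 8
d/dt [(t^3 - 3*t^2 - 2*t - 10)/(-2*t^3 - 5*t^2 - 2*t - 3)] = (-11*t^4 - 12*t^3 - 73*t^2 - 82*t - 14)/(4*t^6 + 20*t^5 + 33*t^4 + 32*t^3 + 34*t^2 + 12*t + 9)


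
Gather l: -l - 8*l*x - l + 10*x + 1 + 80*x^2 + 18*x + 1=l*(-8*x - 2) + 80*x^2 + 28*x + 2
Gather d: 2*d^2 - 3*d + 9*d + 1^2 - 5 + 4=2*d^2 + 6*d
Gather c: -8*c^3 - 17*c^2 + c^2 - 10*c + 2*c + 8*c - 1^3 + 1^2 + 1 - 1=-8*c^3 - 16*c^2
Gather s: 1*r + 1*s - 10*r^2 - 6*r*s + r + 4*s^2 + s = -10*r^2 + 2*r + 4*s^2 + s*(2 - 6*r)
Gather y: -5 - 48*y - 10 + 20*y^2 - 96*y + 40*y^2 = 60*y^2 - 144*y - 15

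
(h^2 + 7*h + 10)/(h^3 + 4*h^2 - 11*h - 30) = 1/(h - 3)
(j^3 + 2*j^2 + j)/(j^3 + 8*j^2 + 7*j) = (j + 1)/(j + 7)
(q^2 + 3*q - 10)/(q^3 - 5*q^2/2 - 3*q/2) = 2*(-q^2 - 3*q + 10)/(q*(-2*q^2 + 5*q + 3))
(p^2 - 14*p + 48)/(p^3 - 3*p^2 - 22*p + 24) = (p - 8)/(p^2 + 3*p - 4)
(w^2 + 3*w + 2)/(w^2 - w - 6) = (w + 1)/(w - 3)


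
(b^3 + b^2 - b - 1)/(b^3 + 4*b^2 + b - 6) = (b^2 + 2*b + 1)/(b^2 + 5*b + 6)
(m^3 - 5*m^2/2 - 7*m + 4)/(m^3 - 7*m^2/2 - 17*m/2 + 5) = (m - 4)/(m - 5)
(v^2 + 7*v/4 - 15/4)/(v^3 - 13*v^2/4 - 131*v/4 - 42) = (4*v - 5)/(4*v^2 - 25*v - 56)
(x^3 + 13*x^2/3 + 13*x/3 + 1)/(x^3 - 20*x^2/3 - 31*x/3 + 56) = (3*x^2 + 4*x + 1)/(3*x^2 - 29*x + 56)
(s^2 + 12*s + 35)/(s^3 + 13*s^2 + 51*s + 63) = (s + 5)/(s^2 + 6*s + 9)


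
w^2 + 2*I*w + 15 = (w - 3*I)*(w + 5*I)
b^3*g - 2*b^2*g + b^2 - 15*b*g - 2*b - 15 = (b - 5)*(b + 3)*(b*g + 1)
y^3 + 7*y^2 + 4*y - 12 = (y - 1)*(y + 2)*(y + 6)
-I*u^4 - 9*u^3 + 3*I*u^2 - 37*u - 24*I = (u - 8*I)*(u - 3*I)*(u + I)*(-I*u + 1)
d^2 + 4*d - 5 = (d - 1)*(d + 5)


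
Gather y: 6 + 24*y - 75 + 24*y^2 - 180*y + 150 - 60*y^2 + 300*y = -36*y^2 + 144*y + 81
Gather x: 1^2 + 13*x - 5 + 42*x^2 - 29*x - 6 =42*x^2 - 16*x - 10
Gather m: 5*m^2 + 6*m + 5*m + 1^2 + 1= 5*m^2 + 11*m + 2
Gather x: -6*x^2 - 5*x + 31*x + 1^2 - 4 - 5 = -6*x^2 + 26*x - 8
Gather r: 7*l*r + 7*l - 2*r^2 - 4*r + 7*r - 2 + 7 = 7*l - 2*r^2 + r*(7*l + 3) + 5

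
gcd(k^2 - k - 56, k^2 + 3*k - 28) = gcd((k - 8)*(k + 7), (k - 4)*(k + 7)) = k + 7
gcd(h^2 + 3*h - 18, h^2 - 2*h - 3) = h - 3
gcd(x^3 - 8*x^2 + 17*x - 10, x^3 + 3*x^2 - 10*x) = x - 2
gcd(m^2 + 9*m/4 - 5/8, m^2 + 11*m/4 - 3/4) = m - 1/4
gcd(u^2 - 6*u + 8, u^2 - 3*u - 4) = u - 4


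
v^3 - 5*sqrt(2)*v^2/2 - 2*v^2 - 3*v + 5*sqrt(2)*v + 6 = (v - 2)*(v - 3*sqrt(2))*(v + sqrt(2)/2)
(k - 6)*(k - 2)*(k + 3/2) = k^3 - 13*k^2/2 + 18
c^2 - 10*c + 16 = (c - 8)*(c - 2)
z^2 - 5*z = z*(z - 5)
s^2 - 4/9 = (s - 2/3)*(s + 2/3)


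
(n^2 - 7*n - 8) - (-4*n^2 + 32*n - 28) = 5*n^2 - 39*n + 20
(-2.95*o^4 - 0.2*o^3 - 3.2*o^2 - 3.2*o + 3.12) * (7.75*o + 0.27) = -22.8625*o^5 - 2.3465*o^4 - 24.854*o^3 - 25.664*o^2 + 23.316*o + 0.8424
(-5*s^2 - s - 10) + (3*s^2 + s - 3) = -2*s^2 - 13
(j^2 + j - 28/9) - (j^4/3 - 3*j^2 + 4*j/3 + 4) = -j^4/3 + 4*j^2 - j/3 - 64/9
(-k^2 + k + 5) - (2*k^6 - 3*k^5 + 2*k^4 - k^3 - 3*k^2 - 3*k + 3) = -2*k^6 + 3*k^5 - 2*k^4 + k^3 + 2*k^2 + 4*k + 2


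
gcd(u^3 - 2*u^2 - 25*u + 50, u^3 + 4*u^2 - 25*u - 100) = u^2 - 25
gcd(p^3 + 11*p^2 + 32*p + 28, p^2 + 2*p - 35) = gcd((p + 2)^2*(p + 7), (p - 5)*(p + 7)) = p + 7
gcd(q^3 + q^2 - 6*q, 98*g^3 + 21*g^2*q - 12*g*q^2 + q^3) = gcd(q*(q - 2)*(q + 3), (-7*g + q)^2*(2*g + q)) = 1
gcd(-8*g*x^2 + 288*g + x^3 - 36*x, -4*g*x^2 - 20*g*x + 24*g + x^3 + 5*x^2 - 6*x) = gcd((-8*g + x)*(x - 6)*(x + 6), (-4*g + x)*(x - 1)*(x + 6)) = x + 6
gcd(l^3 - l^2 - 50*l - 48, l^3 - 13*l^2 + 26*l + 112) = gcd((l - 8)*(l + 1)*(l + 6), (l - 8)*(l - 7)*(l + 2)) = l - 8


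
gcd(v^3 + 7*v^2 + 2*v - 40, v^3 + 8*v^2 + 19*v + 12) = v + 4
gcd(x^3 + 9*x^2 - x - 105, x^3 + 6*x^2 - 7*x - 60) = x^2 + 2*x - 15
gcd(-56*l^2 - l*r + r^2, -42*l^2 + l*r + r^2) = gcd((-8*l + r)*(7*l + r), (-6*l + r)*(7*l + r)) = 7*l + r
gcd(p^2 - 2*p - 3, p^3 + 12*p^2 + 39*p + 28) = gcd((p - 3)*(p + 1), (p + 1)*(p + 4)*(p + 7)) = p + 1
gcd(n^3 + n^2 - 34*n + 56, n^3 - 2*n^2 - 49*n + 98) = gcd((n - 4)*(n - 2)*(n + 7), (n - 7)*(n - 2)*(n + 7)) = n^2 + 5*n - 14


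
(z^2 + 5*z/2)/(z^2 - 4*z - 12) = z*(2*z + 5)/(2*(z^2 - 4*z - 12))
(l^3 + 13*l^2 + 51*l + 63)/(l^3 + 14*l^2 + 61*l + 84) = (l + 3)/(l + 4)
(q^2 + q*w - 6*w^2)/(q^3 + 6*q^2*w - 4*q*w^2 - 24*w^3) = (q + 3*w)/(q^2 + 8*q*w + 12*w^2)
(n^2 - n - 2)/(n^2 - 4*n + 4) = (n + 1)/(n - 2)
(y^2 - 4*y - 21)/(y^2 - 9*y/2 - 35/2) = 2*(y + 3)/(2*y + 5)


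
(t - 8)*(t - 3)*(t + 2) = t^3 - 9*t^2 + 2*t + 48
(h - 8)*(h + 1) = h^2 - 7*h - 8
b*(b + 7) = b^2 + 7*b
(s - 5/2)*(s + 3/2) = s^2 - s - 15/4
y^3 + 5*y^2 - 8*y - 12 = (y - 2)*(y + 1)*(y + 6)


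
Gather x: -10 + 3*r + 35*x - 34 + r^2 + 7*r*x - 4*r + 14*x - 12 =r^2 - r + x*(7*r + 49) - 56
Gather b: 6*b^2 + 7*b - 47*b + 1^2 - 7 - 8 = 6*b^2 - 40*b - 14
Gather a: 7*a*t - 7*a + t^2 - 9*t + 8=a*(7*t - 7) + t^2 - 9*t + 8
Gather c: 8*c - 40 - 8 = 8*c - 48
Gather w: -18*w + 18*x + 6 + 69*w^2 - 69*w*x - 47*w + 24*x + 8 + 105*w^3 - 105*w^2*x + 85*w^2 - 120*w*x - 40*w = 105*w^3 + w^2*(154 - 105*x) + w*(-189*x - 105) + 42*x + 14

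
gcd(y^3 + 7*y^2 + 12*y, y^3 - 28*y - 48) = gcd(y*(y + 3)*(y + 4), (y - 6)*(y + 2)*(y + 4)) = y + 4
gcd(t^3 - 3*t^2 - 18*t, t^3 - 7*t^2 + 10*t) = t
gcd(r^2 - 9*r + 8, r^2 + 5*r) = 1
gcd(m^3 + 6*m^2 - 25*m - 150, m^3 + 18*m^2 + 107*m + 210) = m^2 + 11*m + 30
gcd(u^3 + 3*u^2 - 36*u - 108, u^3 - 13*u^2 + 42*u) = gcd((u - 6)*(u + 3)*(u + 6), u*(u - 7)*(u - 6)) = u - 6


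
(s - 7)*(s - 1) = s^2 - 8*s + 7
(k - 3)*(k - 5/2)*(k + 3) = k^3 - 5*k^2/2 - 9*k + 45/2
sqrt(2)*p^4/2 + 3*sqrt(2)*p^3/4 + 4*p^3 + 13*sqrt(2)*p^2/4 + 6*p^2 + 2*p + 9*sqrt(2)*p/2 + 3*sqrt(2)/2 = (p + 1/2)*(p + 1)*(p + 3*sqrt(2))*(sqrt(2)*p/2 + 1)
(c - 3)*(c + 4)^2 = c^3 + 5*c^2 - 8*c - 48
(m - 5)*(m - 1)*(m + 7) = m^3 + m^2 - 37*m + 35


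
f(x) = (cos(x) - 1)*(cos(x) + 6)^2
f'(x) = -2*(cos(x) - 1)*(cos(x) + 6)*sin(x) - (cos(x) + 6)^2*sin(x)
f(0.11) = -0.30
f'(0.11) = -5.36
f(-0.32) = -2.45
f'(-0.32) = 14.97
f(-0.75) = -12.16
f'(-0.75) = 28.43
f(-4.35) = -43.17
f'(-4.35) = -15.50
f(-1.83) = -41.45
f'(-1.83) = 17.94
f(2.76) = -49.60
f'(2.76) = -2.30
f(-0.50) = -5.79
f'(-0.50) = 21.87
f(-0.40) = -3.78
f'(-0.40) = 18.23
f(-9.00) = -49.49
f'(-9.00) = 2.66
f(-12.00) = -7.31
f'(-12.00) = -23.99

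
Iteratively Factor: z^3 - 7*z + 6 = (z + 3)*(z^2 - 3*z + 2) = (z - 1)*(z + 3)*(z - 2)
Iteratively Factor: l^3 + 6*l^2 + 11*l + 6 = (l + 2)*(l^2 + 4*l + 3) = (l + 1)*(l + 2)*(l + 3)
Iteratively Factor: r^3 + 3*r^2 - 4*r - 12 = (r + 3)*(r^2 - 4) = (r - 2)*(r + 3)*(r + 2)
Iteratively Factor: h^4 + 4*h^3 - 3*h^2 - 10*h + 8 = (h + 4)*(h^3 - 3*h + 2) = (h + 2)*(h + 4)*(h^2 - 2*h + 1) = (h - 1)*(h + 2)*(h + 4)*(h - 1)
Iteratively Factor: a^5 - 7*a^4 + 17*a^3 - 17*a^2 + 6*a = (a)*(a^4 - 7*a^3 + 17*a^2 - 17*a + 6) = a*(a - 1)*(a^3 - 6*a^2 + 11*a - 6) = a*(a - 2)*(a - 1)*(a^2 - 4*a + 3) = a*(a - 3)*(a - 2)*(a - 1)*(a - 1)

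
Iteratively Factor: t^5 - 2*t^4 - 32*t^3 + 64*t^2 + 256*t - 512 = (t - 2)*(t^4 - 32*t^2 + 256) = (t - 2)*(t + 4)*(t^3 - 4*t^2 - 16*t + 64) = (t - 2)*(t + 4)^2*(t^2 - 8*t + 16) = (t - 4)*(t - 2)*(t + 4)^2*(t - 4)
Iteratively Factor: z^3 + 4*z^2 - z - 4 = (z + 4)*(z^2 - 1) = (z + 1)*(z + 4)*(z - 1)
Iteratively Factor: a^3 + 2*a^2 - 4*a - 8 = (a + 2)*(a^2 - 4) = (a - 2)*(a + 2)*(a + 2)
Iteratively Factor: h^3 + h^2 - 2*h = (h)*(h^2 + h - 2) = h*(h + 2)*(h - 1)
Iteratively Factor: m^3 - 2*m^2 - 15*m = (m)*(m^2 - 2*m - 15) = m*(m + 3)*(m - 5)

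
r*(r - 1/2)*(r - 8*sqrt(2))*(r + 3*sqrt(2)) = r^4 - 5*sqrt(2)*r^3 - r^3/2 - 48*r^2 + 5*sqrt(2)*r^2/2 + 24*r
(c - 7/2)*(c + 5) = c^2 + 3*c/2 - 35/2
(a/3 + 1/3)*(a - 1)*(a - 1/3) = a^3/3 - a^2/9 - a/3 + 1/9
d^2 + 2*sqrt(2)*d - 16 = (d - 2*sqrt(2))*(d + 4*sqrt(2))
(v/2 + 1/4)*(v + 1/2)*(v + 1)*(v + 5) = v^4/2 + 7*v^3/2 + 45*v^2/8 + 13*v/4 + 5/8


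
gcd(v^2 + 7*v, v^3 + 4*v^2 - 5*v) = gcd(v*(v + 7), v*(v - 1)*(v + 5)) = v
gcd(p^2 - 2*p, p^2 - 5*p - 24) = 1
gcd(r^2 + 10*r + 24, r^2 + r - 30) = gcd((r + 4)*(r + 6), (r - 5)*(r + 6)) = r + 6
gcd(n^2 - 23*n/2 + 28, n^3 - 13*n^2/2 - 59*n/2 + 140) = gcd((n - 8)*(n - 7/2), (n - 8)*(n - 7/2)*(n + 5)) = n^2 - 23*n/2 + 28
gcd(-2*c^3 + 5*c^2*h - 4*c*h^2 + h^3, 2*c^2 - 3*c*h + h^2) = 2*c^2 - 3*c*h + h^2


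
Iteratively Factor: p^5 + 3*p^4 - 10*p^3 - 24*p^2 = (p)*(p^4 + 3*p^3 - 10*p^2 - 24*p) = p*(p + 4)*(p^3 - p^2 - 6*p) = p^2*(p + 4)*(p^2 - p - 6) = p^2*(p - 3)*(p + 4)*(p + 2)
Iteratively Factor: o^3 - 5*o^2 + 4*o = (o)*(o^2 - 5*o + 4) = o*(o - 4)*(o - 1)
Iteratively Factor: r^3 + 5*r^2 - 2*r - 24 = (r - 2)*(r^2 + 7*r + 12) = (r - 2)*(r + 4)*(r + 3)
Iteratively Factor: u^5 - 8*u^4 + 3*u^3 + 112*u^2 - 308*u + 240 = (u - 5)*(u^4 - 3*u^3 - 12*u^2 + 52*u - 48) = (u - 5)*(u - 2)*(u^3 - u^2 - 14*u + 24) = (u - 5)*(u - 2)^2*(u^2 + u - 12) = (u - 5)*(u - 3)*(u - 2)^2*(u + 4)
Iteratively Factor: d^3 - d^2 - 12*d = (d + 3)*(d^2 - 4*d) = (d - 4)*(d + 3)*(d)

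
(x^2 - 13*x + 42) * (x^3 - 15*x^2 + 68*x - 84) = x^5 - 28*x^4 + 305*x^3 - 1598*x^2 + 3948*x - 3528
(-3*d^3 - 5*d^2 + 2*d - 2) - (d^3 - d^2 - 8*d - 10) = -4*d^3 - 4*d^2 + 10*d + 8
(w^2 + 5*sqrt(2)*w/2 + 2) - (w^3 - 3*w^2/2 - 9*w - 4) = -w^3 + 5*w^2/2 + 5*sqrt(2)*w/2 + 9*w + 6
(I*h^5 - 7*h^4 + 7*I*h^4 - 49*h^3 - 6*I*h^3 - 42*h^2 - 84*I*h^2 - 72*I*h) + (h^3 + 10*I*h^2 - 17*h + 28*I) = I*h^5 - 7*h^4 + 7*I*h^4 - 48*h^3 - 6*I*h^3 - 42*h^2 - 74*I*h^2 - 17*h - 72*I*h + 28*I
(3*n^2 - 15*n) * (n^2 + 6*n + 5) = 3*n^4 + 3*n^3 - 75*n^2 - 75*n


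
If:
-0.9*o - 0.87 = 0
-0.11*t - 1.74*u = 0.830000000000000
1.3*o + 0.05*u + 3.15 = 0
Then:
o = -0.97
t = 591.44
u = -37.87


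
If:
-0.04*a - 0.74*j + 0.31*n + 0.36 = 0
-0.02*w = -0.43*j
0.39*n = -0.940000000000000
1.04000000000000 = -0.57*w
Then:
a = -8.11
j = -0.08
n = -2.41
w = -1.82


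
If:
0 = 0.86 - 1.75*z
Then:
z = 0.49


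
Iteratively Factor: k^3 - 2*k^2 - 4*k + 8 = (k + 2)*(k^2 - 4*k + 4) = (k - 2)*(k + 2)*(k - 2)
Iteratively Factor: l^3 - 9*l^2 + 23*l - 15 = (l - 5)*(l^2 - 4*l + 3) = (l - 5)*(l - 1)*(l - 3)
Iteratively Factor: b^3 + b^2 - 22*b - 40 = (b - 5)*(b^2 + 6*b + 8) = (b - 5)*(b + 4)*(b + 2)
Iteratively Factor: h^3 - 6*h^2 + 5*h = (h)*(h^2 - 6*h + 5) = h*(h - 1)*(h - 5)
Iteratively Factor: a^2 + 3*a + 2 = (a + 1)*(a + 2)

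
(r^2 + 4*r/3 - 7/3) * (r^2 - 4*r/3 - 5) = r^4 - 82*r^2/9 - 32*r/9 + 35/3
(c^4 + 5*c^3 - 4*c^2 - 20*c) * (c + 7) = c^5 + 12*c^4 + 31*c^3 - 48*c^2 - 140*c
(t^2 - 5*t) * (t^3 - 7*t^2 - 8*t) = t^5 - 12*t^4 + 27*t^3 + 40*t^2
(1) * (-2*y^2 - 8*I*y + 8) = -2*y^2 - 8*I*y + 8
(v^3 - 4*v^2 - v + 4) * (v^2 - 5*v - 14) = v^5 - 9*v^4 + 5*v^3 + 65*v^2 - 6*v - 56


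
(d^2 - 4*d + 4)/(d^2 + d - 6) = (d - 2)/(d + 3)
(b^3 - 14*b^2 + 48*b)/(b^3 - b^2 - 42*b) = (-b^2 + 14*b - 48)/(-b^2 + b + 42)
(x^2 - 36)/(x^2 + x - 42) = (x + 6)/(x + 7)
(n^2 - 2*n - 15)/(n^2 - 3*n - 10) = (n + 3)/(n + 2)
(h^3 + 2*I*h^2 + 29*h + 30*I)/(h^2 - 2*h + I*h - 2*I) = (h^2 + I*h + 30)/(h - 2)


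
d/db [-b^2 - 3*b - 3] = -2*b - 3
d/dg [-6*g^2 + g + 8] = 1 - 12*g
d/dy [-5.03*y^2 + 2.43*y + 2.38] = 2.43 - 10.06*y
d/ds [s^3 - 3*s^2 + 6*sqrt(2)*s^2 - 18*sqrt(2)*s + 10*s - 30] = 3*s^2 - 6*s + 12*sqrt(2)*s - 18*sqrt(2) + 10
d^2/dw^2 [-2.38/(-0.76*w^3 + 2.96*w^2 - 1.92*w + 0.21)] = ((14.0896 - 10.8528*w)*(0.76*w^3 - 2.96*w^2 + 1.92*w - 0.21) + 2.38*(2.28*w^2 - 5.92*w + 1.92)*(4.56*w^2 - 11.84*w + 3.84))/(0.76*w^3 - 2.96*w^2 + 1.92*w - 0.21)^3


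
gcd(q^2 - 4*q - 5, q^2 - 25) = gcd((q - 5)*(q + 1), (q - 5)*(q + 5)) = q - 5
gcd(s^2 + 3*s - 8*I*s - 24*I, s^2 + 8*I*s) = 1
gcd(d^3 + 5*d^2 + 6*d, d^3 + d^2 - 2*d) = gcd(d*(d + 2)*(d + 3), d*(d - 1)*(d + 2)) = d^2 + 2*d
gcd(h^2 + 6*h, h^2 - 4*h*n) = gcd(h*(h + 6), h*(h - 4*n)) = h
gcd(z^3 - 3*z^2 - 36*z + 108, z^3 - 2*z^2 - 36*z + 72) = z^2 - 36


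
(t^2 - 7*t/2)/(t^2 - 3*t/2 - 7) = t/(t + 2)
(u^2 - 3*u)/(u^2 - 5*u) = (u - 3)/(u - 5)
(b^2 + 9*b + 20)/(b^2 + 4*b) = (b + 5)/b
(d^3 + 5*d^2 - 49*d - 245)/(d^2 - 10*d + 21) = (d^2 + 12*d + 35)/(d - 3)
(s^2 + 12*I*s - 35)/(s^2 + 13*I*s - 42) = (s + 5*I)/(s + 6*I)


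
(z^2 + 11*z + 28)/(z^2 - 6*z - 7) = (z^2 + 11*z + 28)/(z^2 - 6*z - 7)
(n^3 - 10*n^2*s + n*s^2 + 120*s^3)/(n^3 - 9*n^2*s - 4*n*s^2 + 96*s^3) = (-n + 5*s)/(-n + 4*s)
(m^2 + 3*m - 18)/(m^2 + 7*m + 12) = (m^2 + 3*m - 18)/(m^2 + 7*m + 12)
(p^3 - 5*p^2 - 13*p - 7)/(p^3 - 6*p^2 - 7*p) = (p + 1)/p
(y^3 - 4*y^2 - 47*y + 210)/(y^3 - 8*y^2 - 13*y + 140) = (y^2 + y - 42)/(y^2 - 3*y - 28)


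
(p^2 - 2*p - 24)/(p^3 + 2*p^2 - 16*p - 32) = (p - 6)/(p^2 - 2*p - 8)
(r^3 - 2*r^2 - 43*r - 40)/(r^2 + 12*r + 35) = (r^2 - 7*r - 8)/(r + 7)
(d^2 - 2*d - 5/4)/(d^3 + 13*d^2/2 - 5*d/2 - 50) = (d + 1/2)/(d^2 + 9*d + 20)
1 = 1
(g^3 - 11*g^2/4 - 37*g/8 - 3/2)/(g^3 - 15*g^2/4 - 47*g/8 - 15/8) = (g - 4)/(g - 5)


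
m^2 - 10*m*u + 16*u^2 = (m - 8*u)*(m - 2*u)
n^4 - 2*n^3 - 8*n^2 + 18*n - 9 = (n - 3)*(n - 1)^2*(n + 3)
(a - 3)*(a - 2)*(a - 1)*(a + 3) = a^4 - 3*a^3 - 7*a^2 + 27*a - 18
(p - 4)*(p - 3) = p^2 - 7*p + 12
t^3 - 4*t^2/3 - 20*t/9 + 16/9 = (t - 2)*(t - 2/3)*(t + 4/3)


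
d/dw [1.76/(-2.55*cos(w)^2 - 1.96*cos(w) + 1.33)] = -(8.976*cos(w) + 3.4496)*sin(w)/(2.55*cos(w)^2 + 1.96*cos(w) - 1.33)^2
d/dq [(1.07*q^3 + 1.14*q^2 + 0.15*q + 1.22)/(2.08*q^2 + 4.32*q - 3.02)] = (2.2256*q^4 + 9.2448*q^3 - 5.0814*q^2 - 11.9608*q - 5.7234)/(4.3264*q^4 + 17.9712*q^3 + 6.0992*q^2 - 26.0928*q + 9.1204)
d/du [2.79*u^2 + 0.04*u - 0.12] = 5.58*u + 0.04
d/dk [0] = 0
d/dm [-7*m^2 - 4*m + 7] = -14*m - 4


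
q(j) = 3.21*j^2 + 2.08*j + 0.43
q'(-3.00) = -17.18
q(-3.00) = 23.08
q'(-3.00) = -17.18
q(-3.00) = 23.08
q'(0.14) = 2.98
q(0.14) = 0.78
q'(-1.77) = -9.28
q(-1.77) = 6.81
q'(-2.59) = -14.55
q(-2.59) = 16.58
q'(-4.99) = -29.96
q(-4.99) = 69.98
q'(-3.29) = -19.04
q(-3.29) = 28.33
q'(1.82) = 13.76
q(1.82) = 14.85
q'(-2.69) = -15.19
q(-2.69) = 18.06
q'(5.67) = 38.48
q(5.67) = 115.42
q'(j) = 6.42*j + 2.08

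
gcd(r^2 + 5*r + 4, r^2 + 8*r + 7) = r + 1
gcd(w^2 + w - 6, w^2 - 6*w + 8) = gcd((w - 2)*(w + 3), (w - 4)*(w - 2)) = w - 2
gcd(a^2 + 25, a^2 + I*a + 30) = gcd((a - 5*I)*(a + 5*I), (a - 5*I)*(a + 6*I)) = a - 5*I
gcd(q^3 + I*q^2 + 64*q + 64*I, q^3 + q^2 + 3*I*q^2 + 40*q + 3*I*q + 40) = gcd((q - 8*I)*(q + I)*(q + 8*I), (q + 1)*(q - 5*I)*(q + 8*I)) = q + 8*I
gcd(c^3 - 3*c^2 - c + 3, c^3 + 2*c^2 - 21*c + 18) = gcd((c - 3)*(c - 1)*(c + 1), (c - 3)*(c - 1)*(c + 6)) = c^2 - 4*c + 3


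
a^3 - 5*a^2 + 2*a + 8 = (a - 4)*(a - 2)*(a + 1)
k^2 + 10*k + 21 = (k + 3)*(k + 7)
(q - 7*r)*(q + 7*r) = q^2 - 49*r^2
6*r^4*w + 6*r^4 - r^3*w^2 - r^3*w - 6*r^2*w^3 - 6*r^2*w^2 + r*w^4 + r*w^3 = (-6*r + w)*(-r + w)*(r + w)*(r*w + r)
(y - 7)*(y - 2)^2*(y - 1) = y^4 - 12*y^3 + 43*y^2 - 60*y + 28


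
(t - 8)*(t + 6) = t^2 - 2*t - 48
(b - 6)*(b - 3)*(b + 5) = b^3 - 4*b^2 - 27*b + 90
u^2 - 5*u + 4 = (u - 4)*(u - 1)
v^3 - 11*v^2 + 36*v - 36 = (v - 6)*(v - 3)*(v - 2)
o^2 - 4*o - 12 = (o - 6)*(o + 2)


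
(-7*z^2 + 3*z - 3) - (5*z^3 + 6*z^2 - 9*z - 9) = -5*z^3 - 13*z^2 + 12*z + 6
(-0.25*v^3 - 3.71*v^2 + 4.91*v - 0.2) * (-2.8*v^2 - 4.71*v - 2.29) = 0.7*v^5 + 11.5655*v^4 + 4.2986*v^3 - 14.0702*v^2 - 10.3019*v + 0.458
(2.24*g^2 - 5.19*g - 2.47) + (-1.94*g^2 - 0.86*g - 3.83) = 0.3*g^2 - 6.05*g - 6.3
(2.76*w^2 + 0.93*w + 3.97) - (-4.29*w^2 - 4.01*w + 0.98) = 7.05*w^2 + 4.94*w + 2.99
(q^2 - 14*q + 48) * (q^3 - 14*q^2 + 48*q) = q^5 - 28*q^4 + 292*q^3 - 1344*q^2 + 2304*q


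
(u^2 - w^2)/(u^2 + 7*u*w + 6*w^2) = (u - w)/(u + 6*w)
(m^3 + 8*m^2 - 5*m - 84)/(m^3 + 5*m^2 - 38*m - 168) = (m - 3)/(m - 6)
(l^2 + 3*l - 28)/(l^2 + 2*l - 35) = (l - 4)/(l - 5)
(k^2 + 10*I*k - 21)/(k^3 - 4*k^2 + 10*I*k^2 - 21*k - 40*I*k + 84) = 1/(k - 4)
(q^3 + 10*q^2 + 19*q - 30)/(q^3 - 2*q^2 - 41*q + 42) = (q + 5)/(q - 7)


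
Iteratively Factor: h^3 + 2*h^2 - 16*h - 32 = (h + 2)*(h^2 - 16) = (h - 4)*(h + 2)*(h + 4)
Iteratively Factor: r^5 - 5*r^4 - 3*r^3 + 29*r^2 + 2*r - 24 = (r - 1)*(r^4 - 4*r^3 - 7*r^2 + 22*r + 24) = (r - 1)*(r + 1)*(r^3 - 5*r^2 - 2*r + 24) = (r - 3)*(r - 1)*(r + 1)*(r^2 - 2*r - 8) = (r - 4)*(r - 3)*(r - 1)*(r + 1)*(r + 2)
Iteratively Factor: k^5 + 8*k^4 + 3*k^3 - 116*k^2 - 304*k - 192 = (k + 4)*(k^4 + 4*k^3 - 13*k^2 - 64*k - 48) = (k + 1)*(k + 4)*(k^3 + 3*k^2 - 16*k - 48) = (k - 4)*(k + 1)*(k + 4)*(k^2 + 7*k + 12) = (k - 4)*(k + 1)*(k + 3)*(k + 4)*(k + 4)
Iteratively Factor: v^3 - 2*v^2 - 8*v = (v + 2)*(v^2 - 4*v) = (v - 4)*(v + 2)*(v)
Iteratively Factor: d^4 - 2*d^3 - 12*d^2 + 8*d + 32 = (d + 2)*(d^3 - 4*d^2 - 4*d + 16) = (d - 2)*(d + 2)*(d^2 - 2*d - 8) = (d - 2)*(d + 2)^2*(d - 4)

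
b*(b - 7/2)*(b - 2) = b^3 - 11*b^2/2 + 7*b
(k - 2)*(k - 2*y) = k^2 - 2*k*y - 2*k + 4*y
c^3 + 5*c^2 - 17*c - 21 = (c - 3)*(c + 1)*(c + 7)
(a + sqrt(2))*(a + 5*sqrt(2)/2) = a^2 + 7*sqrt(2)*a/2 + 5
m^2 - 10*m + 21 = (m - 7)*(m - 3)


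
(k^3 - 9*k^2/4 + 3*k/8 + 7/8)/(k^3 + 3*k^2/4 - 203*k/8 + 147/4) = (2*k^2 - k - 1)/(2*k^2 + 5*k - 42)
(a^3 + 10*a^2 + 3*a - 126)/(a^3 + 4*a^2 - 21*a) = (a + 6)/a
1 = 1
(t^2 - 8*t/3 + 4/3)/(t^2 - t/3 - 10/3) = (3*t - 2)/(3*t + 5)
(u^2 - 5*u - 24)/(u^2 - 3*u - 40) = (u + 3)/(u + 5)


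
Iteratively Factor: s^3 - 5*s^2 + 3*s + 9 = (s + 1)*(s^2 - 6*s + 9) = (s - 3)*(s + 1)*(s - 3)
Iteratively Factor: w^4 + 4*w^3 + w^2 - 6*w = (w - 1)*(w^3 + 5*w^2 + 6*w) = w*(w - 1)*(w^2 + 5*w + 6) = w*(w - 1)*(w + 2)*(w + 3)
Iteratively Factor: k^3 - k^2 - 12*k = (k + 3)*(k^2 - 4*k) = (k - 4)*(k + 3)*(k)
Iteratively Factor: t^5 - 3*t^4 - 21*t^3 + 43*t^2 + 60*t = (t + 1)*(t^4 - 4*t^3 - 17*t^2 + 60*t) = (t - 5)*(t + 1)*(t^3 + t^2 - 12*t) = (t - 5)*(t - 3)*(t + 1)*(t^2 + 4*t) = (t - 5)*(t - 3)*(t + 1)*(t + 4)*(t)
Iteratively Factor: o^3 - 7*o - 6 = (o - 3)*(o^2 + 3*o + 2) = (o - 3)*(o + 2)*(o + 1)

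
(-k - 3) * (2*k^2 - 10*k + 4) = -2*k^3 + 4*k^2 + 26*k - 12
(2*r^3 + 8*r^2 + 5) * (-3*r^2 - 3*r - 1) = -6*r^5 - 30*r^4 - 26*r^3 - 23*r^2 - 15*r - 5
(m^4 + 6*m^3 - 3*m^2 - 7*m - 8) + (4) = m^4 + 6*m^3 - 3*m^2 - 7*m - 4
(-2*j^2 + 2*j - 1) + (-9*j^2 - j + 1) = -11*j^2 + j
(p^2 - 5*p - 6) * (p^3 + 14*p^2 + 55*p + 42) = p^5 + 9*p^4 - 21*p^3 - 317*p^2 - 540*p - 252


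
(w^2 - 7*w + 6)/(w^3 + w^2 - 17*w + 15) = (w - 6)/(w^2 + 2*w - 15)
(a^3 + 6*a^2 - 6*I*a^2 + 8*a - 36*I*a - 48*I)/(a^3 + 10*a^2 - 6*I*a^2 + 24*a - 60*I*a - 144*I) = (a + 2)/(a + 6)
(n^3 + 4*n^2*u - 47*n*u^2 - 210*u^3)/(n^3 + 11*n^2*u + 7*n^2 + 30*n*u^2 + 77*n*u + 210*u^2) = (n - 7*u)/(n + 7)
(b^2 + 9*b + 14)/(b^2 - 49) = (b + 2)/(b - 7)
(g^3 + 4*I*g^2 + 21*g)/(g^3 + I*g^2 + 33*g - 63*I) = g/(g - 3*I)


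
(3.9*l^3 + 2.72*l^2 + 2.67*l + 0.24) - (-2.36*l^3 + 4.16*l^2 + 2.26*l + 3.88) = 6.26*l^3 - 1.44*l^2 + 0.41*l - 3.64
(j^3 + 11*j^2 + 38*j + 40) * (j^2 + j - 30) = j^5 + 12*j^4 + 19*j^3 - 252*j^2 - 1100*j - 1200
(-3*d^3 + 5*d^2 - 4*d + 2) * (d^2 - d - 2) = -3*d^5 + 8*d^4 - 3*d^3 - 4*d^2 + 6*d - 4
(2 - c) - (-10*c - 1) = 9*c + 3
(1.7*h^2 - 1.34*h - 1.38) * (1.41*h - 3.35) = 2.397*h^3 - 7.5844*h^2 + 2.5432*h + 4.623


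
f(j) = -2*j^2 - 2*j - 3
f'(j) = -4*j - 2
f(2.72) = -23.24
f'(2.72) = -12.88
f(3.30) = -31.38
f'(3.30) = -15.20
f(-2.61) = -11.40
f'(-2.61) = 8.44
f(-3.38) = -19.09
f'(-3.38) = 11.52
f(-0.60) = -2.52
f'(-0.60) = 0.40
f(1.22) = -8.42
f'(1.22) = -6.88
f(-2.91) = -14.12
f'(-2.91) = 9.64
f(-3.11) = -16.12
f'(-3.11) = 10.44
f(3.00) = -27.00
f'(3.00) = -14.00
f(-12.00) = -267.00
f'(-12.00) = 46.00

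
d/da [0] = 0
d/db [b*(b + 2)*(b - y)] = b*(b + 2) + b*(b - y) + (b + 2)*(b - y)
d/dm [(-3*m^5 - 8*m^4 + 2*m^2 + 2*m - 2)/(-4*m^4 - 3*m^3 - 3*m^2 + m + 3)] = (12*m^8 + 18*m^7 + 51*m^6 + 52*m^5 - 39*m^4 - 116*m^3 - 10*m^2 + 8)/(16*m^8 + 24*m^7 + 33*m^6 + 10*m^5 - 21*m^4 - 24*m^3 - 17*m^2 + 6*m + 9)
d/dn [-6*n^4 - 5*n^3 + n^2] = n*(-24*n^2 - 15*n + 2)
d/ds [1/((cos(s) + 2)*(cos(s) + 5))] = (2*cos(s) + 7)*sin(s)/((cos(s) + 2)^2*(cos(s) + 5)^2)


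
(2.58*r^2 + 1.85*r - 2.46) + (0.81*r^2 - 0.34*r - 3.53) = 3.39*r^2 + 1.51*r - 5.99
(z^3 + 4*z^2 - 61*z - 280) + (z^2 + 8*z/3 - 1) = z^3 + 5*z^2 - 175*z/3 - 281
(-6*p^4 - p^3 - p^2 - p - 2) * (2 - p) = 6*p^5 - 11*p^4 - p^3 - p^2 - 4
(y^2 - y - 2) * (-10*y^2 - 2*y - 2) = -10*y^4 + 8*y^3 + 20*y^2 + 6*y + 4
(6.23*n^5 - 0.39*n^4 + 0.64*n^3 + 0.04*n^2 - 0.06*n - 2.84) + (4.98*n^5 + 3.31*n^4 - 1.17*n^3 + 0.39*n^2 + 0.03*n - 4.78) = 11.21*n^5 + 2.92*n^4 - 0.53*n^3 + 0.43*n^2 - 0.03*n - 7.62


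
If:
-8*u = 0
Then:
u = 0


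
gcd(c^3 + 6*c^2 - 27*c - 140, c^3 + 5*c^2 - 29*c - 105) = c^2 + 2*c - 35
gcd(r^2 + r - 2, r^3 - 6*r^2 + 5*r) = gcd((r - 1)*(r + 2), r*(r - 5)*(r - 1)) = r - 1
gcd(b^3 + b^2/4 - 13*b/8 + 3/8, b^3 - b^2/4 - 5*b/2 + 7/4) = b - 1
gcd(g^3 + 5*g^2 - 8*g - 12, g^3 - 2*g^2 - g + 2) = g^2 - g - 2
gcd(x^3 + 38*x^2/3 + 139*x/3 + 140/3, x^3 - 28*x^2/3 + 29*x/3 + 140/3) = x + 5/3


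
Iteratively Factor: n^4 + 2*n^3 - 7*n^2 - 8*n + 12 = (n - 1)*(n^3 + 3*n^2 - 4*n - 12) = (n - 1)*(n + 3)*(n^2 - 4) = (n - 1)*(n + 2)*(n + 3)*(n - 2)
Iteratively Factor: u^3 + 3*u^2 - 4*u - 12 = (u + 3)*(u^2 - 4) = (u + 2)*(u + 3)*(u - 2)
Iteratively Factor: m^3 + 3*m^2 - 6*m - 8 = (m + 1)*(m^2 + 2*m - 8) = (m - 2)*(m + 1)*(m + 4)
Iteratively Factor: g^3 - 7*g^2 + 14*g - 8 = (g - 4)*(g^2 - 3*g + 2) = (g - 4)*(g - 2)*(g - 1)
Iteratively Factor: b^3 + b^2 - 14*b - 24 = (b + 2)*(b^2 - b - 12) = (b - 4)*(b + 2)*(b + 3)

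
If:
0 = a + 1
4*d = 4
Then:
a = -1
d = 1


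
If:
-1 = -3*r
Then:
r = 1/3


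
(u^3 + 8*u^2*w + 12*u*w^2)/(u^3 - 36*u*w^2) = (u + 2*w)/(u - 6*w)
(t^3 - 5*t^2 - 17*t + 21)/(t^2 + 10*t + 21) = (t^2 - 8*t + 7)/(t + 7)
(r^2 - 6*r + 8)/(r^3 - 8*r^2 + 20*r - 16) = 1/(r - 2)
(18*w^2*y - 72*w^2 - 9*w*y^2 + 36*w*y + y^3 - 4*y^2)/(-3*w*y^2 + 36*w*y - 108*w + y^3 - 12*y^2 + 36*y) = (-6*w*y + 24*w + y^2 - 4*y)/(y^2 - 12*y + 36)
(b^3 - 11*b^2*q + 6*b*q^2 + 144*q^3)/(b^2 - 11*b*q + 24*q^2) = (-b^2 + 3*b*q + 18*q^2)/(-b + 3*q)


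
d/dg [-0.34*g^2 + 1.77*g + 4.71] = 1.77 - 0.68*g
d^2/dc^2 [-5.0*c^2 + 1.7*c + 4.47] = -10.0000000000000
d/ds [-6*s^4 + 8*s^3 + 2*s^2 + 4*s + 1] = -24*s^3 + 24*s^2 + 4*s + 4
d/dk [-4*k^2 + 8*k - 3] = 8 - 8*k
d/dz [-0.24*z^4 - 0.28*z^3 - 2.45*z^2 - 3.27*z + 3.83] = -0.96*z^3 - 0.84*z^2 - 4.9*z - 3.27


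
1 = 1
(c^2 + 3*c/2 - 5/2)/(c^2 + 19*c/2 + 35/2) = (c - 1)/(c + 7)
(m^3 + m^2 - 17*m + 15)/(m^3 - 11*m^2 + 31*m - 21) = (m + 5)/(m - 7)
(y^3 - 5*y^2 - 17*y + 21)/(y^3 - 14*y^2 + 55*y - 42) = (y + 3)/(y - 6)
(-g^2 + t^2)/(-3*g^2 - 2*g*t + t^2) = (-g + t)/(-3*g + t)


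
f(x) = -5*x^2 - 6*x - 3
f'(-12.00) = 114.00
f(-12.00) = -651.00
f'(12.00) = -126.00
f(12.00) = -795.00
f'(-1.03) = 4.30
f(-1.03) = -2.12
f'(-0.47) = -1.30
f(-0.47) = -1.28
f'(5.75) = -63.50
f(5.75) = -202.81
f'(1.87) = -24.70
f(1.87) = -31.70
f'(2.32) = -29.20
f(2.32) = -43.83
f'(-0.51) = -0.90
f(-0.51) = -1.24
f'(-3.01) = 24.10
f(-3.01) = -30.24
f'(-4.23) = 36.30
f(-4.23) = -67.08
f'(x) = -10*x - 6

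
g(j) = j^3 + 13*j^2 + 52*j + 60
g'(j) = 3*j^2 + 26*j + 52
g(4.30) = 603.48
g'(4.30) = 219.27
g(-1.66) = 4.93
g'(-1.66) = 17.11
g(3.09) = 374.31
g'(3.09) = 160.98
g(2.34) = 265.68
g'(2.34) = 129.27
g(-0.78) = 26.87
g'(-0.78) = 33.55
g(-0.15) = 52.49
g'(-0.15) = 48.17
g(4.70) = 695.39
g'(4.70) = 240.47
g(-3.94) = -4.24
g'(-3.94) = -3.87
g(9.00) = 2310.00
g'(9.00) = 529.00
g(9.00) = 2310.00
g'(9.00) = 529.00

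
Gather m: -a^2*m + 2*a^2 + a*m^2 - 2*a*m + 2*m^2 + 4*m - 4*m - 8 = 2*a^2 + m^2*(a + 2) + m*(-a^2 - 2*a) - 8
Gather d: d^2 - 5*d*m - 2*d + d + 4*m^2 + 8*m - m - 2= d^2 + d*(-5*m - 1) + 4*m^2 + 7*m - 2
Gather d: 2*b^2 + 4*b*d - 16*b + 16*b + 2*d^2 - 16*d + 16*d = 2*b^2 + 4*b*d + 2*d^2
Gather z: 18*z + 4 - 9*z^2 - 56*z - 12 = -9*z^2 - 38*z - 8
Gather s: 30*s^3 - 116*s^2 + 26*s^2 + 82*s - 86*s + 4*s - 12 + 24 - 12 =30*s^3 - 90*s^2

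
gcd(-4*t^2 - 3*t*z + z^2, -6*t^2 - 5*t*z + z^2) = t + z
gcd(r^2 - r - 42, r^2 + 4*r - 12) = r + 6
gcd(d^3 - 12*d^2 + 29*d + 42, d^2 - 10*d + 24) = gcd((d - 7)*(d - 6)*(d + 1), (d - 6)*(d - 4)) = d - 6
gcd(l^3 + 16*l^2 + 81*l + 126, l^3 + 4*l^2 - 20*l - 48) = l + 6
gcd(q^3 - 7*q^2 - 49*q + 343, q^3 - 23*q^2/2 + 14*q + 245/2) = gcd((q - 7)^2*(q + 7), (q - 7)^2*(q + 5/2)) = q^2 - 14*q + 49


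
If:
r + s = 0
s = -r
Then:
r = -s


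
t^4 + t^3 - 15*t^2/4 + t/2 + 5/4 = (t - 1)^2*(t + 1/2)*(t + 5/2)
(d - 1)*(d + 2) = d^2 + d - 2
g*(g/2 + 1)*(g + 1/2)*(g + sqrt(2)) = g^4/2 + sqrt(2)*g^3/2 + 5*g^3/4 + g^2/2 + 5*sqrt(2)*g^2/4 + sqrt(2)*g/2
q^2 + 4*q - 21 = (q - 3)*(q + 7)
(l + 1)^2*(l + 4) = l^3 + 6*l^2 + 9*l + 4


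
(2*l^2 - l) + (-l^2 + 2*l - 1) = l^2 + l - 1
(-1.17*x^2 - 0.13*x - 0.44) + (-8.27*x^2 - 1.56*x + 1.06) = -9.44*x^2 - 1.69*x + 0.62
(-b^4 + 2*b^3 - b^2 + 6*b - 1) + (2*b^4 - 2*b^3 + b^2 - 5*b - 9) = b^4 + b - 10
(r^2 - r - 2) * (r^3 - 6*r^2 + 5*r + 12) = r^5 - 7*r^4 + 9*r^3 + 19*r^2 - 22*r - 24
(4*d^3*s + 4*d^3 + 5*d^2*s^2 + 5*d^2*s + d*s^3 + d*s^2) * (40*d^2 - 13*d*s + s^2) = 160*d^5*s + 160*d^5 + 148*d^4*s^2 + 148*d^4*s - 21*d^3*s^3 - 21*d^3*s^2 - 8*d^2*s^4 - 8*d^2*s^3 + d*s^5 + d*s^4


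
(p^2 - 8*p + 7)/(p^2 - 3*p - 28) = (p - 1)/(p + 4)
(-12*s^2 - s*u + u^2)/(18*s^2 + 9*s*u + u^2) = (-4*s + u)/(6*s + u)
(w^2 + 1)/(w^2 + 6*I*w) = (w^2 + 1)/(w*(w + 6*I))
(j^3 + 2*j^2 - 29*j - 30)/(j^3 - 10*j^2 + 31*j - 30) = (j^2 + 7*j + 6)/(j^2 - 5*j + 6)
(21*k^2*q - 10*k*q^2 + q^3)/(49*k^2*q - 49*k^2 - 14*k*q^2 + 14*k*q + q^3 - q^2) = q*(-3*k + q)/(-7*k*q + 7*k + q^2 - q)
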